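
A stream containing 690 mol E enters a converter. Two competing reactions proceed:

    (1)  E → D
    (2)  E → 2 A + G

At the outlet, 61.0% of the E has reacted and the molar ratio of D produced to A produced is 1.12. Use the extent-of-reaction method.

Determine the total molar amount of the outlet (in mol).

Conversion of E: E consumed = 0.61 × 690 = 420.9 mol = 1ξ₁ + 1ξ₂.
Selectivity: 1ξ₁ / (2ξ₂) = 1.12 → ξ₁ = 2.24 ξ₂.
Substitute: (1·2.24 + 1) ξ₂ = 420.9 → ξ₂ = 129.9 mol, ξ₁ = 291 mol.
Outlet amounts (n = n₀ + Σ ν·ξ):
  E: 690 − 1(291) − 1(129.9) = 269.1
  D: 0 + 1(291) = 291
  A: 0 + 2(129.9) = 259.8
  G: 0 + 1(129.9) = 129.9
Total out = 269.1 + 291 + 259.8 + 129.9 = 949.8 mol.

950 mol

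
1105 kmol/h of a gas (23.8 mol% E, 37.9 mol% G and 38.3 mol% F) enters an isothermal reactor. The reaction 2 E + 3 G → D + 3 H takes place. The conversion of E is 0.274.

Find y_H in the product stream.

E reacted = 0.274 × 263 = 72.06 kmol/h; ν_E = −2, so ξ = 72.06/2 = 36.03 kmol/h.
Outlet amounts (n = n₀ + ν ξ):
  E: 263 − 2(36.03) = 190.9
  G: 418.8 − 3(36.03) = 310.7
  D: 0 + 1(36.03) = 36.03
  H: 0 + 3(36.03) = 108.1
  F: 423.2 (inert)
Total out = 1069 kmol/h; y_H = 108.1 / 1069 = 0.1011.

0.101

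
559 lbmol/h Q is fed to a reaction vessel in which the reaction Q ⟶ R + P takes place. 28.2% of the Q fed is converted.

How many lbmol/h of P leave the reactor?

Q reacted = 0.282 × 559 = 157.6 lbmol/h; ν_Q = −1, so ξ = 157.6/1 = 157.6 lbmol/h.
Outlet amounts (n = n₀ + ν ξ):
  Q: 559 − 1(157.6) = 401.4
  R: 0 + 1(157.6) = 157.6
  P: 0 + 1(157.6) = 157.6

158 lbmol/h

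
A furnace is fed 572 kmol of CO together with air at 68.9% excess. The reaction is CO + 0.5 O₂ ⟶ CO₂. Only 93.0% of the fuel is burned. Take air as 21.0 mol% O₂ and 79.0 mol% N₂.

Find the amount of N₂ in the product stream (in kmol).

1820 kmol

Stoichiometric O₂ = 0.5 × 572 = 286 kmol; O₂ fed = 286 × 1.689 = 483.1 kmol.
N₂ fed = 483.1 × 79/21 = 1817 kmol.
Fuel reacted = 0.93 × 572 → ξ = 532 kmol.
Outlet (n = n₀ + ν ξ):
  CO: 572 − 1(532) = 40.04
  O₂: 483.1 − 0.5(532) = 217.1
  N₂: 1817 (inert)
  CO₂: 0 + 1(532) = 532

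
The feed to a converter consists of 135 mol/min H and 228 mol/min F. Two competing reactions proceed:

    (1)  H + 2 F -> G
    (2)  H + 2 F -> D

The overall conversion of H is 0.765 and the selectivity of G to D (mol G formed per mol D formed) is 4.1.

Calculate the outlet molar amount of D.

20.3 mol/min

Conversion of H: H consumed = 0.765 × 135 = 103.3 mol/min = 1ξ₁ + 1ξ₂.
Selectivity: 1ξ₁ / (1ξ₂) = 4.1 → ξ₁ = 4.1 ξ₂.
Substitute: (1·4.1 + 1) ξ₂ = 103.3 → ξ₂ = 20.25 mol/min, ξ₁ = 83.03 mol/min.
Outlet amounts (n = n₀ + Σ ν·ξ):
  H: 135 − 1(83.03) − 1(20.25) = 31.72
  F: 228 − 2(83.03) − 2(20.25) = 21.45
  G: 0 + 1(83.03) = 83.03
  D: 0 + 1(20.25) = 20.25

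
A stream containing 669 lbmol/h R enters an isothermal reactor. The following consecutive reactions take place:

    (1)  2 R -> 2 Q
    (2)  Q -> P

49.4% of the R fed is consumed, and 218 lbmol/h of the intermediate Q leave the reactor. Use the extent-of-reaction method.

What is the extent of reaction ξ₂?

ξ₂ = 112 lbmol/h

Conversion of R: R consumed = 2ξ₁ = 0.494 × 669 → ξ₁ = 165.2 lbmol/h.
Q balance: n_Q = 0 + 2ξ₁ − 1ξ₂ = 218 → ξ₂ = (2·165.2 − 218)/1 = 112.5 lbmol/h.
Outlet amounts (n = n₀ + Σ ν·ξ):
  R: 669 − 2(165.2) = 338.5
  Q: 0 + 2(165.2) − 1(112.5) = 218
  P: 0 + 1(112.5) = 112.5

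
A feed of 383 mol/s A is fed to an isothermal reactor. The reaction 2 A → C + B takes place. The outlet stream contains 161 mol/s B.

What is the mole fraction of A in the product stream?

For B: n = n₀ + 1ξ → 161 = 0 + 1ξ, giving ξ = 161 mol/s.
Outlet amounts (n = n₀ + ν ξ):
  A: 383 − 2(161) = 61
  C: 0 + 1(161) = 161
  B: 0 + 1(161) = 161
Total out = 383 mol/s; y_A = 61 / 383 = 0.1593.

0.159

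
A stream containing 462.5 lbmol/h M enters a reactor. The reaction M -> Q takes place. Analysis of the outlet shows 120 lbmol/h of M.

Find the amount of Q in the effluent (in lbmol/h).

342 lbmol/h

For M: n = n₀ − 1ξ → 120 = 462.5 − 1ξ, giving ξ = 342.5 lbmol/h.
Outlet amounts (n = n₀ + ν ξ):
  M: 462.5 − 1(342.5) = 120
  Q: 0 + 1(342.5) = 342.5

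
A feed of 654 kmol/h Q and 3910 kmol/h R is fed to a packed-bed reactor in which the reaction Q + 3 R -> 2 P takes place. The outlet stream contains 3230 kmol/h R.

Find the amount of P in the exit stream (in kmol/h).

453 kmol/h

For R: n = n₀ − 3ξ → 3230 = 3910 − 3ξ, giving ξ = 226.7 kmol/h.
Outlet amounts (n = n₀ + ν ξ):
  Q: 654 − 1(226.7) = 427.3
  R: 3910 − 3(226.7) = 3230
  P: 0 + 2(226.7) = 453.3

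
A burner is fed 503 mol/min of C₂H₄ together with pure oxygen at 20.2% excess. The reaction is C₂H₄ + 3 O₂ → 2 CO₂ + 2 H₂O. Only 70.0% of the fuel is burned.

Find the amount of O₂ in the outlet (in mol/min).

758 mol/min

Stoichiometric O₂ = 3 × 503 = 1509 mol/min; O₂ fed = 1509 × 1.202 = 1814 mol/min.
Fuel reacted = 0.7 × 503 → ξ = 352.1 mol/min.
Outlet (n = n₀ + ν ξ):
  C₂H₄: 503 − 1(352.1) = 150.9
  O₂: 1814 − 3(352.1) = 757.5
  CO₂: 0 + 2(352.1) = 704.2
  H₂O: 0 + 2(352.1) = 704.2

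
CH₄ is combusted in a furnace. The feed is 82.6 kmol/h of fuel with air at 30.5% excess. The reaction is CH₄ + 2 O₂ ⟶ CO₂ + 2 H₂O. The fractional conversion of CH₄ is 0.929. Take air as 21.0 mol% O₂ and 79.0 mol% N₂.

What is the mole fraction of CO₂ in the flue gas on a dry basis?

0.0803

Stoichiometric O₂ = 2 × 82.6 = 165.2 kmol/h; O₂ fed = 165.2 × 1.305 = 215.6 kmol/h.
N₂ fed = 215.6 × 79/21 = 811 kmol/h.
Fuel reacted = 0.929 × 82.6 → ξ = 76.74 kmol/h.
Outlet (n = n₀ + ν ξ):
  CH₄: 82.6 − 1(76.74) = 5.865
  O₂: 215.6 − 2(76.74) = 62.12
  N₂: 811 (inert)
  CO₂: 0 + 1(76.74) = 76.74
  H₂O: 0 + 2(76.74) = 153.5
Dry total = 955.7 kmol/h; y_CO₂ (dry) = 76.74 / 955.7 = 0.08029.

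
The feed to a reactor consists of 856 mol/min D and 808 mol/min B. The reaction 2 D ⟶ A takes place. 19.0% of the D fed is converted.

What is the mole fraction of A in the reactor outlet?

D reacted = 0.19 × 856 = 162.6 mol/min; ν_D = −2, so ξ = 162.6/2 = 81.32 mol/min.
Outlet amounts (n = n₀ + ν ξ):
  D: 856 − 2(81.32) = 693.4
  A: 0 + 1(81.32) = 81.32
  B: 808 (inert)
Total out = 1583 mol/min; y_A = 81.32 / 1583 = 0.05138.

0.0514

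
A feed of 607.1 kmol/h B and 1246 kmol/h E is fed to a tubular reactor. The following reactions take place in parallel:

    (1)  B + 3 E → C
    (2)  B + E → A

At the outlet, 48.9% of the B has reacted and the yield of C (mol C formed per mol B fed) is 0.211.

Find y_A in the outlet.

Yield of C: 1ξ₁ / 607.1 = 0.211 → ξ₁ = 128.1 kmol/h.
Conversion of B: 1ξ₁ + 1ξ₂ = 0.489 × 607.1 = 296.9 → ξ₂ = 168.8 kmol/h.
Outlet amounts (n = n₀ + Σ ν·ξ):
  B: 607.1 − 1(128.1) − 1(168.8) = 310.2
  E: 1246 − 3(128.1) − 1(168.8) = 692.9
  C: 0 + 1(128.1) = 128.1
  A: 0 + 1(168.8) = 168.8
Total out = 1300 kmol/h; y_A = 168.8 / 1300 = 0.1298.

0.13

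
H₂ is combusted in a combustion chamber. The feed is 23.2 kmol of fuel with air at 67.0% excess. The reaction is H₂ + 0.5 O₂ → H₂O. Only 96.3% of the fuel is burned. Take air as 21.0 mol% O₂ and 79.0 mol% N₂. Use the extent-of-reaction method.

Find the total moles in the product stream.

Stoichiometric O₂ = 0.5 × 23.2 = 11.6 kmol; O₂ fed = 11.6 × 1.670 = 19.37 kmol.
N₂ fed = 19.37 × 79/21 = 72.88 kmol.
Fuel reacted = 0.963 × 23.2 → ξ = 22.34 kmol.
Outlet (n = n₀ + ν ξ):
  H₂: 23.2 − 1(22.34) = 0.8584
  O₂: 19.37 − 0.5(22.34) = 8.201
  N₂: 72.88 (inert)
  H₂O: 0 + 1(22.34) = 22.34
Total out = 0.8584 + 8.201 + 72.88 + 22.34 = 104.3 kmol.

104 kmol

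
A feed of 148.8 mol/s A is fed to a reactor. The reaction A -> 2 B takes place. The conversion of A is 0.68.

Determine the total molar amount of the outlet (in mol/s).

250 mol/s

A reacted = 0.68 × 148.8 = 101.2 mol/s; ν_A = −1, so ξ = 101.2/1 = 101.2 mol/s.
Outlet amounts (n = n₀ + ν ξ):
  A: 148.8 − 1(101.2) = 47.62
  B: 0 + 2(101.2) = 202.4
Total out = 47.62 + 202.4 = 250 mol/s.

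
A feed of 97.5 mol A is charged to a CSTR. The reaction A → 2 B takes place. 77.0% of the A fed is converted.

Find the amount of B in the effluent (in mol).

150 mol

A reacted = 0.77 × 97.5 = 75.08 mol; ν_A = −1, so ξ = 75.08/1 = 75.08 mol.
Outlet amounts (n = n₀ + ν ξ):
  A: 97.5 − 1(75.08) = 22.42
  B: 0 + 2(75.08) = 150.2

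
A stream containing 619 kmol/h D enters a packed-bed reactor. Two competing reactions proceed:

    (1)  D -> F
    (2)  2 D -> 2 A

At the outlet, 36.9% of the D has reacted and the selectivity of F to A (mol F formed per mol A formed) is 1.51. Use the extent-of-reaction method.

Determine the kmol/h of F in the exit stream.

137 kmol/h

Conversion of D: D consumed = 0.369 × 619 = 228.4 kmol/h = 1ξ₁ + 2ξ₂.
Selectivity: 1ξ₁ / (2ξ₂) = 1.51 → ξ₁ = 3.02 ξ₂.
Substitute: (1·3.02 + 2) ξ₂ = 228.4 → ξ₂ = 45.5 kmol/h, ξ₁ = 137.4 kmol/h.
Outlet amounts (n = n₀ + Σ ν·ξ):
  D: 619 − 1(137.4) − 2(45.5) = 390.6
  F: 0 + 1(137.4) = 137.4
  A: 0 + 2(45.5) = 91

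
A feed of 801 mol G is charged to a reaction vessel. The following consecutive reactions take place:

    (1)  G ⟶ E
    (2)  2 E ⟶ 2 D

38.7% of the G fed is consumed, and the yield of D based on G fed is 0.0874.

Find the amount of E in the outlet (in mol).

Conversion of G: G consumed = 1ξ₁ = 0.387 × 801 → ξ₁ = 310 mol.
Yield of D: 2ξ₂ / 801 = 0.0874 → ξ₂ = 35 mol.
Outlet amounts (n = n₀ + Σ ν·ξ):
  G: 801 − 1(310) = 491
  E: 0 + 1(310) − 2(35) = 240
  D: 0 + 2(35) = 70.01

240 mol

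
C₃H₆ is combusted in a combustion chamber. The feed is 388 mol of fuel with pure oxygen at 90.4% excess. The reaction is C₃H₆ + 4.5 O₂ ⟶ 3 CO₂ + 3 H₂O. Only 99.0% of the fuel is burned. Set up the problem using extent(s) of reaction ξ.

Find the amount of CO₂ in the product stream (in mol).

1150 mol

Stoichiometric O₂ = 4.5 × 388 = 1746 mol; O₂ fed = 1746 × 1.904 = 3324 mol.
Fuel reacted = 0.99 × 388 → ξ = 384.1 mol.
Outlet (n = n₀ + ν ξ):
  C₃H₆: 388 − 1(384.1) = 3.88
  O₂: 3324 − 4.5(384.1) = 1596
  CO₂: 0 + 3(384.1) = 1152
  H₂O: 0 + 3(384.1) = 1152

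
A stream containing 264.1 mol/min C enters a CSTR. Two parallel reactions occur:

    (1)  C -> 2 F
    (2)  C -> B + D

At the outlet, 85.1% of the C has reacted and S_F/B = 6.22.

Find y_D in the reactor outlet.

Conversion of C: C consumed = 0.851 × 264.1 = 224.7 mol/min = 1ξ₁ + 1ξ₂.
Selectivity: 2ξ₁ / (1ξ₂) = 6.22 → ξ₁ = 3.11 ξ₂.
Substitute: (1·3.11 + 1) ξ₂ = 224.7 → ξ₂ = 54.68 mol/min, ξ₁ = 170.1 mol/min.
Outlet amounts (n = n₀ + Σ ν·ξ):
  C: 264.1 − 1(170.1) − 1(54.68) = 39.35
  F: 0 + 2(170.1) = 340.1
  B: 0 + 1(54.68) = 54.68
  D: 0 + 1(54.68) = 54.68
Total out = 488.8 mol/min; y_D = 54.68 / 488.8 = 0.1119.

0.112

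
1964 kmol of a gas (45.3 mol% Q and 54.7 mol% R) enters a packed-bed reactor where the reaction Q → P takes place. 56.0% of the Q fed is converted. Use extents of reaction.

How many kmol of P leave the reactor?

Q reacted = 0.56 × 889.7 = 498.2 kmol; ν_Q = −1, so ξ = 498.2/1 = 498.2 kmol.
Outlet amounts (n = n₀ + ν ξ):
  Q: 889.7 − 1(498.2) = 391.5
  P: 0 + 1(498.2) = 498.2
  R: 1074 (inert)

498 kmol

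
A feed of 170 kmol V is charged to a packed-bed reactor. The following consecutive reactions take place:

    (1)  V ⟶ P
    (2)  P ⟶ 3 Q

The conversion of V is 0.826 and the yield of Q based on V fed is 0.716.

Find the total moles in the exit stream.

Conversion of V: V consumed = 1ξ₁ = 0.826 × 170 → ξ₁ = 140.4 kmol.
Yield of Q: 3ξ₂ / 170 = 0.716 → ξ₂ = 40.57 kmol.
Outlet amounts (n = n₀ + Σ ν·ξ):
  V: 170 − 1(140.4) = 29.58
  P: 0 + 1(140.4) − 1(40.57) = 99.85
  Q: 0 + 3(40.57) = 121.7
Total out = 29.58 + 99.85 + 121.7 = 251.1 kmol.

251 kmol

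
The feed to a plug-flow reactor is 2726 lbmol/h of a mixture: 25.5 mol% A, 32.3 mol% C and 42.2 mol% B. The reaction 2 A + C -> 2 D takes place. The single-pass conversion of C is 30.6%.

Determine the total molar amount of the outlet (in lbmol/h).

C reacted = 0.306 × 880.5 = 269.4 lbmol/h; ν_C = −1, so ξ = 269.4/1 = 269.4 lbmol/h.
Outlet amounts (n = n₀ + ν ξ):
  A: 695.1 − 2(269.4) = 156.3
  C: 880.5 − 1(269.4) = 611.1
  D: 0 + 2(269.4) = 538.9
  B: 1150 (inert)
Total out = 156.3 + 611.1 + 538.9 + 1150 = 2457 lbmol/h.

2460 lbmol/h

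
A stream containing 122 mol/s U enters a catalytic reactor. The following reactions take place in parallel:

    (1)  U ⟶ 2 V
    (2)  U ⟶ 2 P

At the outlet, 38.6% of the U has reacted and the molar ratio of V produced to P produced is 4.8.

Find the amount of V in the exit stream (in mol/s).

77.9 mol/s

Conversion of U: U consumed = 0.386 × 122 = 47.09 mol/s = 1ξ₁ + 1ξ₂.
Selectivity: 2ξ₁ / (2ξ₂) = 4.8 → ξ₁ = 4.8 ξ₂.
Substitute: (1·4.8 + 1) ξ₂ = 47.09 → ξ₂ = 8.119 mol/s, ξ₁ = 38.97 mol/s.
Outlet amounts (n = n₀ + Σ ν·ξ):
  U: 122 − 1(38.97) − 1(8.119) = 74.91
  V: 0 + 2(38.97) = 77.95
  P: 0 + 2(8.119) = 16.24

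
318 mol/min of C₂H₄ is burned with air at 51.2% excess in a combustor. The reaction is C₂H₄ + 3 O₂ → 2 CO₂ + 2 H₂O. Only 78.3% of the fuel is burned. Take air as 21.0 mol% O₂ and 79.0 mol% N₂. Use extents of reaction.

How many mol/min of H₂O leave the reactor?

498 mol/min

Stoichiometric O₂ = 3 × 318 = 954 mol/min; O₂ fed = 954 × 1.512 = 1442 mol/min.
N₂ fed = 1442 × 79/21 = 5426 mol/min.
Fuel reacted = 0.783 × 318 → ξ = 249 mol/min.
Outlet (n = n₀ + ν ξ):
  C₂H₄: 318 − 1(249) = 69.01
  O₂: 1442 − 3(249) = 695.5
  N₂: 5426 (inert)
  CO₂: 0 + 2(249) = 498
  H₂O: 0 + 2(249) = 498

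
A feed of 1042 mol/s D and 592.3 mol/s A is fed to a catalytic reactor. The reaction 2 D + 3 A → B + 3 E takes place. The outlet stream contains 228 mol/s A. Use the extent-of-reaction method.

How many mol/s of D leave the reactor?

For A: n = n₀ − 3ξ → 228 = 592.3 − 3ξ, giving ξ = 121.4 mol/s.
Outlet amounts (n = n₀ + ν ξ):
  D: 1042 − 2(121.4) = 799.1
  A: 592.3 − 3(121.4) = 228
  B: 0 + 1(121.4) = 121.4
  E: 0 + 3(121.4) = 364.3

799 mol/s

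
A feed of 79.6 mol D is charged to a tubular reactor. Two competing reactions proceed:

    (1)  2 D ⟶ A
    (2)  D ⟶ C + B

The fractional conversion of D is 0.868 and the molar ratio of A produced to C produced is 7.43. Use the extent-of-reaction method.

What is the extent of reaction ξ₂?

Conversion of D: D consumed = 0.868 × 79.6 = 69.09 mol = 2ξ₁ + 1ξ₂.
Selectivity: 1ξ₁ / (1ξ₂) = 7.43 → ξ₁ = 7.43 ξ₂.
Substitute: (2·7.43 + 1) ξ₂ = 69.09 → ξ₂ = 4.356 mol, ξ₁ = 32.37 mol.
Outlet amounts (n = n₀ + Σ ν·ξ):
  D: 79.6 − 2(32.37) − 1(4.356) = 10.51
  A: 0 + 1(32.37) = 32.37
  C: 0 + 1(4.356) = 4.356
  B: 0 + 1(4.356) = 4.356

ξ₂ = 4.36 mol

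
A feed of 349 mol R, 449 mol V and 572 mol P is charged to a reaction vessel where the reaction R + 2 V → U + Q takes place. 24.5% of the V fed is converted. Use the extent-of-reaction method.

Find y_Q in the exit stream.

0.0418

V reacted = 0.245 × 449 = 110 mol; ν_V = −2, so ξ = 110/2 = 55 mol.
Outlet amounts (n = n₀ + ν ξ):
  R: 349 − 1(55) = 294
  V: 449 − 2(55) = 339
  U: 0 + 1(55) = 55
  Q: 0 + 1(55) = 55
  P: 572 (inert)
Total out = 1315 mol; y_Q = 55 / 1315 = 0.04183.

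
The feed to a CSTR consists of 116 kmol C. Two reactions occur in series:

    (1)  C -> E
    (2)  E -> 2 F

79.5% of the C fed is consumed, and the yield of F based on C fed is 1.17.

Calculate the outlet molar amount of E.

24.4 kmol

Conversion of C: C consumed = 1ξ₁ = 0.795 × 116 → ξ₁ = 92.22 kmol.
Yield of F: 2ξ₂ / 116 = 1.17 → ξ₂ = 67.86 kmol.
Outlet amounts (n = n₀ + Σ ν·ξ):
  C: 116 − 1(92.22) = 23.78
  E: 0 + 1(92.22) − 1(67.86) = 24.36
  F: 0 + 2(67.86) = 135.7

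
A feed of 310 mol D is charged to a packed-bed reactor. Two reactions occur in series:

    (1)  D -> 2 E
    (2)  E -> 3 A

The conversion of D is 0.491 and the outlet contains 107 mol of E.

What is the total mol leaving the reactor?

Conversion of D: D consumed = 1ξ₁ = 0.491 × 310 → ξ₁ = 152.2 mol.
E balance: n_E = 0 + 2ξ₁ − 1ξ₂ = 107 → ξ₂ = (2·152.2 − 107)/1 = 197.4 mol.
Outlet amounts (n = n₀ + Σ ν·ξ):
  D: 310 − 1(152.2) = 157.8
  E: 0 + 2(152.2) − 1(197.4) = 107
  A: 0 + 3(197.4) = 592.3
Total out = 157.8 + 107 + 592.3 = 857 mol.

857 mol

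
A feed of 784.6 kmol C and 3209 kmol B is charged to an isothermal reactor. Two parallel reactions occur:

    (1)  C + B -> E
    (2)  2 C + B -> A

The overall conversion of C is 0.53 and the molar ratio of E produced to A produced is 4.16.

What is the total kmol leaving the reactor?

Conversion of C: C consumed = 0.53 × 784.6 = 415.8 kmol = 1ξ₁ + 2ξ₂.
Selectivity: 1ξ₁ / (1ξ₂) = 4.16 → ξ₁ = 4.16 ξ₂.
Substitute: (1·4.16 + 2) ξ₂ = 415.8 → ξ₂ = 67.51 kmol, ξ₁ = 280.8 kmol.
Outlet amounts (n = n₀ + Σ ν·ξ):
  C: 784.6 − 1(280.8) − 2(67.51) = 368.8
  B: 3209 − 1(280.8) − 1(67.51) = 2861
  E: 0 + 1(280.8) = 280.8
  A: 0 + 1(67.51) = 67.51
Total out = 368.8 + 2861 + 280.8 + 67.51 = 3578 kmol.

3580 kmol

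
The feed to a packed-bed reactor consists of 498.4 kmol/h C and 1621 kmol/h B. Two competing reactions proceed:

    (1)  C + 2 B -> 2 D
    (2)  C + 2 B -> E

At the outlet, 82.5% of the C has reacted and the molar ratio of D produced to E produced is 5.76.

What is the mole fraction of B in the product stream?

Conversion of C: C consumed = 0.825 × 498.4 = 411.2 kmol/h = 1ξ₁ + 1ξ₂.
Selectivity: 2ξ₁ / (1ξ₂) = 5.76 → ξ₁ = 2.88 ξ₂.
Substitute: (1·2.88 + 1) ξ₂ = 411.2 → ξ₂ = 106 kmol/h, ξ₁ = 305.2 kmol/h.
Outlet amounts (n = n₀ + Σ ν·ξ):
  C: 498.4 − 1(305.2) − 1(106) = 87.22
  B: 1621 − 2(305.2) − 2(106) = 798.6
  D: 0 + 2(305.2) = 610.4
  E: 0 + 1(106) = 106
Total out = 1602 kmol/h; y_B = 798.6 / 1602 = 0.4985.

0.498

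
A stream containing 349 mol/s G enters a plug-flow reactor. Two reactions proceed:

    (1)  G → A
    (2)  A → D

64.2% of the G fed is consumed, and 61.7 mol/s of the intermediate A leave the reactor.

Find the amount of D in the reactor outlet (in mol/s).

Conversion of G: G consumed = 1ξ₁ = 0.642 × 349 → ξ₁ = 224.1 mol/s.
A balance: n_A = 0 + 1ξ₁ − 1ξ₂ = 61.7 → ξ₂ = (1·224.1 − 61.7)/1 = 162.4 mol/s.
Outlet amounts (n = n₀ + Σ ν·ξ):
  G: 349 − 1(224.1) = 124.9
  A: 0 + 1(224.1) − 1(162.4) = 61.7
  D: 0 + 1(162.4) = 162.4

162 mol/s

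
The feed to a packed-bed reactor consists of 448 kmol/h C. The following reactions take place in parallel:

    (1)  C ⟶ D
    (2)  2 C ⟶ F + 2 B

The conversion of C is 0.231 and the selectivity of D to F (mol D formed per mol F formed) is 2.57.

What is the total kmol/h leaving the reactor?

471 kmol/h

Conversion of C: C consumed = 0.231 × 448 = 103.5 kmol/h = 1ξ₁ + 2ξ₂.
Selectivity: 1ξ₁ / (1ξ₂) = 2.57 → ξ₁ = 2.57 ξ₂.
Substitute: (1·2.57 + 2) ξ₂ = 103.5 → ξ₂ = 22.65 kmol/h, ξ₁ = 58.2 kmol/h.
Outlet amounts (n = n₀ + Σ ν·ξ):
  C: 448 − 1(58.2) − 2(22.65) = 344.5
  D: 0 + 1(58.2) = 58.2
  F: 0 + 1(22.65) = 22.65
  B: 0 + 2(22.65) = 45.29
Total out = 344.5 + 58.2 + 22.65 + 45.29 = 470.6 kmol/h.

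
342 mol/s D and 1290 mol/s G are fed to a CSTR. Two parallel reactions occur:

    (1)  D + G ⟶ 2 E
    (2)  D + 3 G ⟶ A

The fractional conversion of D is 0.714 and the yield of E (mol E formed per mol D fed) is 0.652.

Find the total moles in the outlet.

1230 mol/s

Yield of E: 2ξ₁ / 342 = 0.652 → ξ₁ = 111.5 mol/s.
Conversion of D: 1ξ₁ + 1ξ₂ = 0.714 × 342 = 244.2 → ξ₂ = 132.7 mol/s.
Outlet amounts (n = n₀ + Σ ν·ξ):
  D: 342 − 1(111.5) − 1(132.7) = 97.81
  G: 1290 − 1(111.5) − 3(132.7) = 780.4
  E: 0 + 2(111.5) = 223
  A: 0 + 1(132.7) = 132.7
Total out = 97.81 + 780.4 + 223 + 132.7 = 1234 mol/s.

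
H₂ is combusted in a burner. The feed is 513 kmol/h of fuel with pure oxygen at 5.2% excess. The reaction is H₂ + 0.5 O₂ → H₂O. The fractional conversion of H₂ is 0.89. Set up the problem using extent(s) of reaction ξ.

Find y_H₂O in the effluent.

0.823

Stoichiometric O₂ = 0.5 × 513 = 256.5 kmol/h; O₂ fed = 256.5 × 1.052 = 269.8 kmol/h.
Fuel reacted = 0.89 × 513 → ξ = 456.6 kmol/h.
Outlet (n = n₀ + ν ξ):
  H₂: 513 − 1(456.6) = 56.43
  O₂: 269.8 − 0.5(456.6) = 41.55
  H₂O: 0 + 1(456.6) = 456.6
Total out = 554.6 kmol/h; y_H₂O = 456.6 / 554.6 = 0.8233.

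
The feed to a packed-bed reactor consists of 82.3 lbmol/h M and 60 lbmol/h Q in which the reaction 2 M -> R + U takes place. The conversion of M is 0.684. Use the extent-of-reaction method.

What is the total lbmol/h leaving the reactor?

M reacted = 0.684 × 82.3 = 56.29 lbmol/h; ν_M = −2, so ξ = 56.29/2 = 28.15 lbmol/h.
Outlet amounts (n = n₀ + ν ξ):
  M: 82.3 − 2(28.15) = 26.01
  R: 0 + 1(28.15) = 28.15
  U: 0 + 1(28.15) = 28.15
  Q: 60 (inert)
Total out = 26.01 + 28.15 + 28.15 + 60 = 142.3 lbmol/h.

142 lbmol/h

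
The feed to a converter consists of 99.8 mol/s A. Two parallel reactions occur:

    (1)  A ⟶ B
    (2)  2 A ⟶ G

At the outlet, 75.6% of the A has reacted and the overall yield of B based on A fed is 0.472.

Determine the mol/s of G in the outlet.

Yield of B: 1ξ₁ / 99.8 = 0.472 → ξ₁ = 47.11 mol/s.
Conversion of A: 1ξ₁ + 2ξ₂ = 0.756 × 99.8 = 75.45 → ξ₂ = 14.17 mol/s.
Outlet amounts (n = n₀ + Σ ν·ξ):
  A: 99.8 − 1(47.11) − 2(14.17) = 24.35
  B: 0 + 1(47.11) = 47.11
  G: 0 + 1(14.17) = 14.17

14.2 mol/s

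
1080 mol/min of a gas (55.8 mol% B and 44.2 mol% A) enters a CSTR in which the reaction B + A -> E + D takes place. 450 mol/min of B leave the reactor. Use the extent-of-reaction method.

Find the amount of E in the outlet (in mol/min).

153 mol/min

For B: n = n₀ − 1ξ → 450 = 602.6 − 1ξ, giving ξ = 152.6 mol/min.
Outlet amounts (n = n₀ + ν ξ):
  B: 602.6 − 1(152.6) = 450
  A: 477.4 − 1(152.6) = 324.7
  E: 0 + 1(152.6) = 152.6
  D: 0 + 1(152.6) = 152.6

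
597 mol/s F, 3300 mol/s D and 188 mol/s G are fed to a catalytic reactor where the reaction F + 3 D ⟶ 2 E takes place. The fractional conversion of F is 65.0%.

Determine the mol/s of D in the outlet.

2140 mol/s

F reacted = 0.65 × 597 = 388.1 mol/s; ν_F = −1, so ξ = 388.1/1 = 388.1 mol/s.
Outlet amounts (n = n₀ + ν ξ):
  F: 597 − 1(388.1) = 208.9
  D: 3300 − 3(388.1) = 2136
  E: 0 + 2(388.1) = 776.1
  G: 188 (inert)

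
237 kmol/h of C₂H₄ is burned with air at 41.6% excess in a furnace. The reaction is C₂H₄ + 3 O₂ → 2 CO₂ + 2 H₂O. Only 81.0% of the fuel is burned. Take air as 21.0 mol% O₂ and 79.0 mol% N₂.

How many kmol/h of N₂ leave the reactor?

Stoichiometric O₂ = 3 × 237 = 711 kmol/h; O₂ fed = 711 × 1.416 = 1007 kmol/h.
N₂ fed = 1007 × 79/21 = 3787 kmol/h.
Fuel reacted = 0.81 × 237 → ξ = 192 kmol/h.
Outlet (n = n₀ + ν ξ):
  C₂H₄: 237 − 1(192) = 45.03
  O₂: 1007 − 3(192) = 430.9
  N₂: 3787 (inert)
  CO₂: 0 + 2(192) = 383.9
  H₂O: 0 + 2(192) = 383.9

3790 kmol/h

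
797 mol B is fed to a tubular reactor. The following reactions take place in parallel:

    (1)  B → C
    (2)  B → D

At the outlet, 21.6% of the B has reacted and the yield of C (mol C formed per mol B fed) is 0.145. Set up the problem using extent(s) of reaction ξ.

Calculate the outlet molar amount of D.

56.6 mol

Yield of C: 1ξ₁ / 797 = 0.145 → ξ₁ = 115.6 mol.
Conversion of B: 1ξ₁ + 1ξ₂ = 0.216 × 797 = 172.2 → ξ₂ = 56.59 mol.
Outlet amounts (n = n₀ + Σ ν·ξ):
  B: 797 − 1(115.6) − 1(56.59) = 624.8
  C: 0 + 1(115.6) = 115.6
  D: 0 + 1(56.59) = 56.59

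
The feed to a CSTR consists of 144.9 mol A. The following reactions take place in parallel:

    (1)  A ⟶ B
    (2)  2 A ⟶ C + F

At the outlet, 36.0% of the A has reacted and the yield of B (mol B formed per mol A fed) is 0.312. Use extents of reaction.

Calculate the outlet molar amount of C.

Yield of B: 1ξ₁ / 144.9 = 0.312 → ξ₁ = 45.21 mol.
Conversion of A: 1ξ₁ + 2ξ₂ = 0.36 × 144.9 = 52.16 → ξ₂ = 3.478 mol.
Outlet amounts (n = n₀ + Σ ν·ξ):
  A: 144.9 − 1(45.21) − 2(3.478) = 92.74
  B: 0 + 1(45.21) = 45.21
  C: 0 + 1(3.478) = 3.478
  F: 0 + 1(3.478) = 3.478

3.48 mol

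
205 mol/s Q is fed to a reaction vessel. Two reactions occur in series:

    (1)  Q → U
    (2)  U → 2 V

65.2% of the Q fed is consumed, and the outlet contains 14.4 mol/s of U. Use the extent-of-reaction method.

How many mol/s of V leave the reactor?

Conversion of Q: Q consumed = 1ξ₁ = 0.652 × 205 → ξ₁ = 133.7 mol/s.
U balance: n_U = 0 + 1ξ₁ − 1ξ₂ = 14.4 → ξ₂ = (1·133.7 − 14.4)/1 = 119.3 mol/s.
Outlet amounts (n = n₀ + Σ ν·ξ):
  Q: 205 − 1(133.7) = 71.34
  U: 0 + 1(133.7) − 1(119.3) = 14.4
  V: 0 + 2(119.3) = 238.5

239 mol/s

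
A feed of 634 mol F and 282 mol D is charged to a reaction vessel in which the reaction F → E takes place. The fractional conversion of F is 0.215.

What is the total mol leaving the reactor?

F reacted = 0.215 × 634 = 136.3 mol; ν_F = −1, so ξ = 136.3/1 = 136.3 mol.
Outlet amounts (n = n₀ + ν ξ):
  F: 634 − 1(136.3) = 497.7
  E: 0 + 1(136.3) = 136.3
  D: 282 (inert)
Total out = 497.7 + 136.3 + 282 = 916 mol.

916 mol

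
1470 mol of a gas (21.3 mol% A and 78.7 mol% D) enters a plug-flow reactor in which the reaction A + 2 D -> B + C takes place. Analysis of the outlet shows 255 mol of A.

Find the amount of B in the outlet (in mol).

For A: n = n₀ − 1ξ → 255 = 313.1 − 1ξ, giving ξ = 58.11 mol.
Outlet amounts (n = n₀ + ν ξ):
  A: 313.1 − 1(58.11) = 255
  D: 1157 − 2(58.11) = 1041
  B: 0 + 1(58.11) = 58.11
  C: 0 + 1(58.11) = 58.11

58.1 mol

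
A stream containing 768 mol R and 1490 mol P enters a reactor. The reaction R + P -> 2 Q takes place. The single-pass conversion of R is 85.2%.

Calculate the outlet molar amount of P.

836 mol

R reacted = 0.852 × 768 = 654.3 mol; ν_R = −1, so ξ = 654.3/1 = 654.3 mol.
Outlet amounts (n = n₀ + ν ξ):
  R: 768 − 1(654.3) = 113.7
  P: 1490 − 1(654.3) = 835.7
  Q: 0 + 2(654.3) = 1309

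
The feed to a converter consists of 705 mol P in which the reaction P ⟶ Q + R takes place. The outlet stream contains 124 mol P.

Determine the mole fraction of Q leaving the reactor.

0.452

For P: n = n₀ − 1ξ → 124 = 705 − 1ξ, giving ξ = 581 mol.
Outlet amounts (n = n₀ + ν ξ):
  P: 705 − 1(581) = 124
  Q: 0 + 1(581) = 581
  R: 0 + 1(581) = 581
Total out = 1286 mol; y_Q = 581 / 1286 = 0.4518.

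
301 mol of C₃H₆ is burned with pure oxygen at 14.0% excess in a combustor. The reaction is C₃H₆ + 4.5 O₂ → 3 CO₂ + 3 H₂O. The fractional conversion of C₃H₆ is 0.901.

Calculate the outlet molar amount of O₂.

324 mol

Stoichiometric O₂ = 4.5 × 301 = 1354 mol; O₂ fed = 1354 × 1.140 = 1544 mol.
Fuel reacted = 0.901 × 301 → ξ = 271.2 mol.
Outlet (n = n₀ + ν ξ):
  C₃H₆: 301 − 1(271.2) = 29.8
  O₂: 1544 − 4.5(271.2) = 323.7
  CO₂: 0 + 3(271.2) = 813.6
  H₂O: 0 + 3(271.2) = 813.6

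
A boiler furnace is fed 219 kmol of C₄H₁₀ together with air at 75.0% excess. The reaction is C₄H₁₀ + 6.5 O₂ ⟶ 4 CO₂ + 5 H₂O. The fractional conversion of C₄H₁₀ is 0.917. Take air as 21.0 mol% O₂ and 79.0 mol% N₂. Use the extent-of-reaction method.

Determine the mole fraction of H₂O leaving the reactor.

0.0811

Stoichiometric O₂ = 6.5 × 219 = 1424 kmol; O₂ fed = 1424 × 1.750 = 2491 kmol.
N₂ fed = 2491 × 79/21 = 9371 kmol.
Fuel reacted = 0.917 × 219 → ξ = 200.8 kmol.
Outlet (n = n₀ + ν ξ):
  C₄H₁₀: 219 − 1(200.8) = 18.18
  O₂: 2491 − 6.5(200.8) = 1186
  N₂: 9371 (inert)
  CO₂: 0 + 4(200.8) = 803.3
  H₂O: 0 + 5(200.8) = 1004
Total out = 12380 kmol; y_H₂O = 1004 / 12380 = 0.08109.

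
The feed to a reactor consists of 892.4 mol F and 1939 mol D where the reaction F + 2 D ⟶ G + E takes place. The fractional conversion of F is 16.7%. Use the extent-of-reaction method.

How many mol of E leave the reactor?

149 mol

F reacted = 0.167 × 892.4 = 149 mol; ν_F = −1, so ξ = 149/1 = 149 mol.
Outlet amounts (n = n₀ + ν ξ):
  F: 892.4 − 1(149) = 743.4
  D: 1939 − 2(149) = 1641
  G: 0 + 1(149) = 149
  E: 0 + 1(149) = 149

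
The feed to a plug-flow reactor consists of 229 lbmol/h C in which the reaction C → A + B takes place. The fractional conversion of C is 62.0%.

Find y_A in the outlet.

C reacted = 0.62 × 229 = 142 lbmol/h; ν_C = −1, so ξ = 142/1 = 142 lbmol/h.
Outlet amounts (n = n₀ + ν ξ):
  C: 229 − 1(142) = 87.02
  A: 0 + 1(142) = 142
  B: 0 + 1(142) = 142
Total out = 371 lbmol/h; y_A = 142 / 371 = 0.3827.

0.383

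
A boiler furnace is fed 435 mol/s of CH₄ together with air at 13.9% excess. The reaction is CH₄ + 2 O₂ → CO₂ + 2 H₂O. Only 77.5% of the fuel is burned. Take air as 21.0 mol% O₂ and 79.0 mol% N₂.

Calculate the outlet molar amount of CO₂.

Stoichiometric O₂ = 2 × 435 = 870 mol/s; O₂ fed = 870 × 1.139 = 990.9 mol/s.
N₂ fed = 990.9 × 79/21 = 3728 mol/s.
Fuel reacted = 0.775 × 435 → ξ = 337.1 mol/s.
Outlet (n = n₀ + ν ξ):
  CH₄: 435 − 1(337.1) = 97.88
  O₂: 990.9 − 2(337.1) = 316.7
  N₂: 3728 (inert)
  CO₂: 0 + 1(337.1) = 337.1
  H₂O: 0 + 2(337.1) = 674.2

337 mol/s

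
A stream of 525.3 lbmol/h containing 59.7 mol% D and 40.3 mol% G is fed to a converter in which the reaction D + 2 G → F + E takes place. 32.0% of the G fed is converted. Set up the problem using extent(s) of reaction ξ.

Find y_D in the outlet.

G reacted = 0.32 × 211.7 = 67.74 lbmol/h; ν_G = −2, so ξ = 67.74/2 = 33.87 lbmol/h.
Outlet amounts (n = n₀ + ν ξ):
  D: 313.6 − 1(33.87) = 279.7
  G: 211.7 − 2(33.87) = 144
  F: 0 + 1(33.87) = 33.87
  E: 0 + 1(33.87) = 33.87
Total out = 491.4 lbmol/h; y_D = 279.7 / 491.4 = 0.5692.

0.569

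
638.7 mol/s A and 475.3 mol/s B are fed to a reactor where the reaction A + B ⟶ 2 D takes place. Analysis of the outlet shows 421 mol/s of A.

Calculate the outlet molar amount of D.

For A: n = n₀ − 1ξ → 421 = 638.7 − 1ξ, giving ξ = 217.7 mol/s.
Outlet amounts (n = n₀ + ν ξ):
  A: 638.7 − 1(217.7) = 421
  B: 475.3 − 1(217.7) = 257.6
  D: 0 + 2(217.7) = 435.4

435 mol/s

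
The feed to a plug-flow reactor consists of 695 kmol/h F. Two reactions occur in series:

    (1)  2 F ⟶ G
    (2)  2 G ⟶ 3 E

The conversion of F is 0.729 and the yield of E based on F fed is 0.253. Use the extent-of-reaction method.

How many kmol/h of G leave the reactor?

136 kmol/h

Conversion of F: F consumed = 2ξ₁ = 0.729 × 695 → ξ₁ = 253.3 kmol/h.
Yield of E: 3ξ₂ / 695 = 0.253 → ξ₂ = 58.61 kmol/h.
Outlet amounts (n = n₀ + Σ ν·ξ):
  F: 695 − 2(253.3) = 188.3
  G: 0 + 1(253.3) − 2(58.61) = 136.1
  E: 0 + 3(58.61) = 175.8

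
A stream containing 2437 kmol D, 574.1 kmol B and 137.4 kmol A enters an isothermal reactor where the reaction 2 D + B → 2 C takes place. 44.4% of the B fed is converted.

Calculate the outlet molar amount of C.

510 kmol

B reacted = 0.444 × 574.1 = 254.9 kmol; ν_B = −1, so ξ = 254.9/1 = 254.9 kmol.
Outlet amounts (n = n₀ + ν ξ):
  D: 2437 − 2(254.9) = 1927
  B: 574.1 − 1(254.9) = 319.2
  C: 0 + 2(254.9) = 509.8
  A: 137.4 (inert)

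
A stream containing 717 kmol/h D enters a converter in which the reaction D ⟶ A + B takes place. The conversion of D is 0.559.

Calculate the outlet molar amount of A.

401 kmol/h

D reacted = 0.559 × 717 = 400.8 kmol/h; ν_D = −1, so ξ = 400.8/1 = 400.8 kmol/h.
Outlet amounts (n = n₀ + ν ξ):
  D: 717 − 1(400.8) = 316.2
  A: 0 + 1(400.8) = 400.8
  B: 0 + 1(400.8) = 400.8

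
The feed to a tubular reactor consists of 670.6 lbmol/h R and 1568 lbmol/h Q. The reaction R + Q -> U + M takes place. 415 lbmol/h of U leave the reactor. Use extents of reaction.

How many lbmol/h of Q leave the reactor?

For U: n = n₀ + 1ξ → 415 = 0 + 1ξ, giving ξ = 415 lbmol/h.
Outlet amounts (n = n₀ + ν ξ):
  R: 670.6 − 1(415) = 255.6
  Q: 1568 − 1(415) = 1153
  U: 0 + 1(415) = 415
  M: 0 + 1(415) = 415

1150 lbmol/h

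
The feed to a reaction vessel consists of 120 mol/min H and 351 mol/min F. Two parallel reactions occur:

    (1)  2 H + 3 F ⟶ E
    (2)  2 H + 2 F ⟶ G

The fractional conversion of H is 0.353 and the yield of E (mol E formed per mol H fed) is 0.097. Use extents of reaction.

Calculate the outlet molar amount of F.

297 mol/min

Yield of E: 1ξ₁ / 120 = 0.097 → ξ₁ = 11.64 mol/min.
Conversion of H: 2ξ₁ + 2ξ₂ = 0.353 × 120 = 42.36 → ξ₂ = 9.54 mol/min.
Outlet amounts (n = n₀ + Σ ν·ξ):
  H: 120 − 2(11.64) − 2(9.54) = 77.64
  F: 351 − 3(11.64) − 2(9.54) = 297
  E: 0 + 1(11.64) = 11.64
  G: 0 + 1(9.54) = 9.54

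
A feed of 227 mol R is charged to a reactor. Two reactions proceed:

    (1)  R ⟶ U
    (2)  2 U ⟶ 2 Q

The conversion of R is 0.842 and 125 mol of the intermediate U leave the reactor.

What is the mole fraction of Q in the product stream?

0.291

Conversion of R: R consumed = 1ξ₁ = 0.842 × 227 → ξ₁ = 191.1 mol.
U balance: n_U = 0 + 1ξ₁ − 2ξ₂ = 125 → ξ₂ = (1·191.1 − 125)/2 = 33.07 mol.
Outlet amounts (n = n₀ + Σ ν·ξ):
  R: 227 − 1(191.1) = 35.87
  U: 0 + 1(191.1) − 2(33.07) = 125
  Q: 0 + 2(33.07) = 66.13
Total out = 227 mol; y_Q = 66.13 / 227 = 0.2913.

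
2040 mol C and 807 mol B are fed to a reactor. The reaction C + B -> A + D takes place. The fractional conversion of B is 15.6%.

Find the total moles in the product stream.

B reacted = 0.156 × 807 = 125.9 mol; ν_B = −1, so ξ = 125.9/1 = 125.9 mol.
Outlet amounts (n = n₀ + ν ξ):
  C: 2040 − 1(125.9) = 1914
  B: 807 − 1(125.9) = 681.1
  A: 0 + 1(125.9) = 125.9
  D: 0 + 1(125.9) = 125.9
Total out = 1914 + 681.1 + 125.9 + 125.9 = 2847 mol.

2850 mol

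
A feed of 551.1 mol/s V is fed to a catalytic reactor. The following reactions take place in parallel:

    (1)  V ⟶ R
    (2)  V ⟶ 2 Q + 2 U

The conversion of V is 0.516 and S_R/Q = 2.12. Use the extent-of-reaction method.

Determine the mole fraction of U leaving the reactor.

Conversion of V: V consumed = 0.516 × 551.1 = 284.4 mol/s = 1ξ₁ + 1ξ₂.
Selectivity: 1ξ₁ / (2ξ₂) = 2.12 → ξ₁ = 4.24 ξ₂.
Substitute: (1·4.24 + 1) ξ₂ = 284.4 → ξ₂ = 54.27 mol/s, ξ₁ = 230.1 mol/s.
Outlet amounts (n = n₀ + Σ ν·ξ):
  V: 551.1 − 1(230.1) − 1(54.27) = 266.7
  R: 0 + 1(230.1) = 230.1
  Q: 0 + 2(54.27) = 108.5
  U: 0 + 2(54.27) = 108.5
Total out = 713.9 mol/s; y_U = 108.5 / 713.9 = 0.152.

0.152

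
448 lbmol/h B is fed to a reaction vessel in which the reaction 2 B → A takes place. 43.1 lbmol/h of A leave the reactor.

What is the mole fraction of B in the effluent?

For A: n = n₀ + 1ξ → 43.1 = 0 + 1ξ, giving ξ = 43.1 lbmol/h.
Outlet amounts (n = n₀ + ν ξ):
  B: 448 − 2(43.1) = 361.8
  A: 0 + 1(43.1) = 43.1
Total out = 404.9 lbmol/h; y_B = 361.8 / 404.9 = 0.8936.

0.894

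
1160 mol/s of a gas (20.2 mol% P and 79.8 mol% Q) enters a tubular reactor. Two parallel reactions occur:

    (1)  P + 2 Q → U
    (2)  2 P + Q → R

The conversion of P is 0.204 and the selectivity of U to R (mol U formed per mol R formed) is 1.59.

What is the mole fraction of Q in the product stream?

Conversion of P: P consumed = 0.204 × 234.3 = 47.8 mol/s = 1ξ₁ + 2ξ₂.
Selectivity: 1ξ₁ / (1ξ₂) = 1.59 → ξ₁ = 1.59 ξ₂.
Substitute: (1·1.59 + 2) ξ₂ = 47.8 → ξ₂ = 13.32 mol/s, ξ₁ = 21.17 mol/s.
Outlet amounts (n = n₀ + Σ ν·ξ):
  P: 234.3 − 1(21.17) − 2(13.32) = 186.5
  Q: 925.7 − 2(21.17) − 1(13.32) = 870
  U: 0 + 1(21.17) = 21.17
  R: 0 + 1(13.32) = 13.32
Total out = 1091 mol/s; y_Q = 870 / 1091 = 0.7974.

0.797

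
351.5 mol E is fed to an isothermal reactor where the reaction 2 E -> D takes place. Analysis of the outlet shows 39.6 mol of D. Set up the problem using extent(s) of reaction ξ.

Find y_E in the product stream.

0.873

For D: n = n₀ + 1ξ → 39.6 = 0 + 1ξ, giving ξ = 39.6 mol.
Outlet amounts (n = n₀ + ν ξ):
  E: 351.5 − 2(39.6) = 272.3
  D: 0 + 1(39.6) = 39.6
Total out = 311.9 mol; y_E = 272.3 / 311.9 = 0.873.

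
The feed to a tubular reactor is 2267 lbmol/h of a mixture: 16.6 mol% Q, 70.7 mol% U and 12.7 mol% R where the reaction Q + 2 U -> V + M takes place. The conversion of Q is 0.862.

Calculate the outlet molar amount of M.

Q reacted = 0.862 × 376.3 = 324.4 lbmol/h; ν_Q = −1, so ξ = 324.4/1 = 324.4 lbmol/h.
Outlet amounts (n = n₀ + ν ξ):
  Q: 376.3 − 1(324.4) = 51.93
  U: 1603 − 2(324.4) = 954
  V: 0 + 1(324.4) = 324.4
  M: 0 + 1(324.4) = 324.4
  R: 287.9 (inert)

324 lbmol/h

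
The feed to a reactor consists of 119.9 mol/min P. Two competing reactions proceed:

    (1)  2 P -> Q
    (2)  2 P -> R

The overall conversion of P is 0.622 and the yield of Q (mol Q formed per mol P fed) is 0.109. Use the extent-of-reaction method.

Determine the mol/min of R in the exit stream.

24.2 mol/min

Yield of Q: 1ξ₁ / 119.9 = 0.109 → ξ₁ = 13.07 mol/min.
Conversion of P: 2ξ₁ + 2ξ₂ = 0.622 × 119.9 = 74.58 → ξ₂ = 24.22 mol/min.
Outlet amounts (n = n₀ + Σ ν·ξ):
  P: 119.9 − 2(13.07) − 2(24.22) = 45.32
  Q: 0 + 1(13.07) = 13.07
  R: 0 + 1(24.22) = 24.22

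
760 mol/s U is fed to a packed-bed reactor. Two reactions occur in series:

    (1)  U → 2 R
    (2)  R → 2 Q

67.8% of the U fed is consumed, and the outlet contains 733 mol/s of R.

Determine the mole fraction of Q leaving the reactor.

0.378

Conversion of U: U consumed = 1ξ₁ = 0.678 × 760 → ξ₁ = 515.3 mol/s.
R balance: n_R = 0 + 2ξ₁ − 1ξ₂ = 733 → ξ₂ = (2·515.3 − 733)/1 = 297.6 mol/s.
Outlet amounts (n = n₀ + Σ ν·ξ):
  U: 760 − 1(515.3) = 244.7
  R: 0 + 2(515.3) − 1(297.6) = 733
  Q: 0 + 2(297.6) = 595.1
Total out = 1573 mol/s; y_Q = 595.1 / 1573 = 0.3784.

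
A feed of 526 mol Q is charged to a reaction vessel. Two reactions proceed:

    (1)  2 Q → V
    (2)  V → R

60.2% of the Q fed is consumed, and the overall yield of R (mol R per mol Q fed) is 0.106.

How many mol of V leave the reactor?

103 mol

Conversion of Q: Q consumed = 2ξ₁ = 0.602 × 526 → ξ₁ = 158.3 mol.
Yield of R: 1ξ₂ / 526 = 0.106 → ξ₂ = 55.76 mol.
Outlet amounts (n = n₀ + Σ ν·ξ):
  Q: 526 − 2(158.3) = 209.3
  V: 0 + 1(158.3) − 1(55.76) = 102.6
  R: 0 + 1(55.76) = 55.76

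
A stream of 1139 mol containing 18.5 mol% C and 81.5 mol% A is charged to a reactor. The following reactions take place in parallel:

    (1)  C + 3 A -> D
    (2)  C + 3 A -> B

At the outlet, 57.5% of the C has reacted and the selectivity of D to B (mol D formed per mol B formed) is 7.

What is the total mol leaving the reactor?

Conversion of C: C consumed = 0.575 × 210.7 = 121.2 mol = 1ξ₁ + 1ξ₂.
Selectivity: 1ξ₁ / (1ξ₂) = 7 → ξ₁ = 7 ξ₂.
Substitute: (1·7 + 1) ξ₂ = 121.2 → ξ₂ = 15.15 mol, ξ₁ = 106 mol.
Outlet amounts (n = n₀ + Σ ν·ξ):
  C: 210.7 − 1(106) − 1(15.15) = 89.55
  A: 928.3 − 3(106) − 3(15.15) = 564.8
  D: 0 + 1(106) = 106
  B: 0 + 1(15.15) = 15.15
Total out = 89.55 + 564.8 + 106 + 15.15 = 775.5 mol.

776 mol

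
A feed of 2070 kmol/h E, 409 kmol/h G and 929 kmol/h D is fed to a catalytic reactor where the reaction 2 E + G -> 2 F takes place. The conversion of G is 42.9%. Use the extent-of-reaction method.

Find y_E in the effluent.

G reacted = 0.429 × 409 = 175.5 kmol/h; ν_G = −1, so ξ = 175.5/1 = 175.5 kmol/h.
Outlet amounts (n = n₀ + ν ξ):
  E: 2070 − 2(175.5) = 1719
  G: 409 − 1(175.5) = 233.5
  F: 0 + 2(175.5) = 350.9
  D: 929 (inert)
Total out = 3233 kmol/h; y_E = 1719 / 3233 = 0.5318.

0.532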